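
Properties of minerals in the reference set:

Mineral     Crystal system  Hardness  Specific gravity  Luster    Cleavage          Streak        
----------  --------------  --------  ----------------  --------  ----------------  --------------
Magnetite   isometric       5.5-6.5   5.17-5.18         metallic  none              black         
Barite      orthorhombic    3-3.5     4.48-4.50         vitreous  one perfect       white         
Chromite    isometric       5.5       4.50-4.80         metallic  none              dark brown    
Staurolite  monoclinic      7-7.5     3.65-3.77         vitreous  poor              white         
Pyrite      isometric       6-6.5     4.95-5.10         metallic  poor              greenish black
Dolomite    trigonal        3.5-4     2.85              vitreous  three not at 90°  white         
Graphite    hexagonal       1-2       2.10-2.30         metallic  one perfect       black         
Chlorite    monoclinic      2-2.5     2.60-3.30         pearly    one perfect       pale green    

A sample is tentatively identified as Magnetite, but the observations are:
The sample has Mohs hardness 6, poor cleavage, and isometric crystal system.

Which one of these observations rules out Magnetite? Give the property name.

Mohs hardness 6: Magnetite has hardness 5.5-6.5 — within range.
Poor cleavage: Magnetite has cleavage none — does not match.
Isometric crystal system: Magnetite has isometric system — within range.
Everything matches except the cleavage.

cleavage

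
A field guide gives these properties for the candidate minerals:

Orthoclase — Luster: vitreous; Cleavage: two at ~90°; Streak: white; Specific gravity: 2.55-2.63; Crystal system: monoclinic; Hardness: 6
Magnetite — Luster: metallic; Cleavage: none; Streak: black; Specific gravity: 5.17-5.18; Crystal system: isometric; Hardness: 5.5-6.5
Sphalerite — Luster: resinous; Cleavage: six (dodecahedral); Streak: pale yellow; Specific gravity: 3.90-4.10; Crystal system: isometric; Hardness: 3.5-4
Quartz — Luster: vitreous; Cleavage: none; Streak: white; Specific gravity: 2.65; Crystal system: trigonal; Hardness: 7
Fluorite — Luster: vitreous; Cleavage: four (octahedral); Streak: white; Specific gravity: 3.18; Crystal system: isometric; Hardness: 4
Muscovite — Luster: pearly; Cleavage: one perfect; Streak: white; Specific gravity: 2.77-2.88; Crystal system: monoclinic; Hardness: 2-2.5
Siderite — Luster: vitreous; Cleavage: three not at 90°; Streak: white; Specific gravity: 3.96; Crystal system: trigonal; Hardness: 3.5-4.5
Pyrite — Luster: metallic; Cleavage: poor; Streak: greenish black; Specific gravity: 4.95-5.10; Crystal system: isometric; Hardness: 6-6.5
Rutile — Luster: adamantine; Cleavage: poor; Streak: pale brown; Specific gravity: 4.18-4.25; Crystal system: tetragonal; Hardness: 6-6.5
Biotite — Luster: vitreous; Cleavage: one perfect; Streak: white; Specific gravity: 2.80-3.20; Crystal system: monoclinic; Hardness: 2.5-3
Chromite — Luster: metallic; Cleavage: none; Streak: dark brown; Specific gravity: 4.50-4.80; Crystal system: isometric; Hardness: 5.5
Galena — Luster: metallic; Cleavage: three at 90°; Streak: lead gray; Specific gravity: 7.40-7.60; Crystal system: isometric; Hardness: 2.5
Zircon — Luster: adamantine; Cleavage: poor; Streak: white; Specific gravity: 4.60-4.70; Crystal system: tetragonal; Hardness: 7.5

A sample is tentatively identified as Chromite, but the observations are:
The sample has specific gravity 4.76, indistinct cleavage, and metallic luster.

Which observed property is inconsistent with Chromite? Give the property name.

Specific gravity 4.76: Chromite has SG 4.50-4.80 — agrees.
Indistinct cleavage: Chromite has cleavage none — does not match.
Metallic luster: Chromite has metallic luster — agrees.
Everything matches except the cleavage.

cleavage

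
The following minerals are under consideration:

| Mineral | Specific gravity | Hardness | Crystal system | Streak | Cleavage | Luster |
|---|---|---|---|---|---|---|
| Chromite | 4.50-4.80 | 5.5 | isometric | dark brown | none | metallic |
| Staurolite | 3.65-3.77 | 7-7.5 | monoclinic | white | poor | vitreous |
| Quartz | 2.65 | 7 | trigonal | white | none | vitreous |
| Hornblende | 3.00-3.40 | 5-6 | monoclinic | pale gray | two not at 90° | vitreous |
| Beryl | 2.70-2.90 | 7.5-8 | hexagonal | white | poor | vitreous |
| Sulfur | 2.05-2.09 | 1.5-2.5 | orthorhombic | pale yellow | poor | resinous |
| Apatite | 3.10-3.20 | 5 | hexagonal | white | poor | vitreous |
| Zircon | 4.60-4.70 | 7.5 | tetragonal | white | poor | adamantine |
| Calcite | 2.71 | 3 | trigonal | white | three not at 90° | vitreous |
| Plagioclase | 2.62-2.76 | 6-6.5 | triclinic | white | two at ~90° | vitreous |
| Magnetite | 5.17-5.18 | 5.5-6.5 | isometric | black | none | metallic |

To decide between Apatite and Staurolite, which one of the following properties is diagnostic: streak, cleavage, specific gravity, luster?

specific gravity

Streak: both white — no difference.
Cleavage: both poor — no difference.
Specific gravity: Apatite 3.10-3.20, Staurolite 3.65-3.77 — distinct.
Luster: both vitreous — no difference.
Specific gravity is the diagnostic property here.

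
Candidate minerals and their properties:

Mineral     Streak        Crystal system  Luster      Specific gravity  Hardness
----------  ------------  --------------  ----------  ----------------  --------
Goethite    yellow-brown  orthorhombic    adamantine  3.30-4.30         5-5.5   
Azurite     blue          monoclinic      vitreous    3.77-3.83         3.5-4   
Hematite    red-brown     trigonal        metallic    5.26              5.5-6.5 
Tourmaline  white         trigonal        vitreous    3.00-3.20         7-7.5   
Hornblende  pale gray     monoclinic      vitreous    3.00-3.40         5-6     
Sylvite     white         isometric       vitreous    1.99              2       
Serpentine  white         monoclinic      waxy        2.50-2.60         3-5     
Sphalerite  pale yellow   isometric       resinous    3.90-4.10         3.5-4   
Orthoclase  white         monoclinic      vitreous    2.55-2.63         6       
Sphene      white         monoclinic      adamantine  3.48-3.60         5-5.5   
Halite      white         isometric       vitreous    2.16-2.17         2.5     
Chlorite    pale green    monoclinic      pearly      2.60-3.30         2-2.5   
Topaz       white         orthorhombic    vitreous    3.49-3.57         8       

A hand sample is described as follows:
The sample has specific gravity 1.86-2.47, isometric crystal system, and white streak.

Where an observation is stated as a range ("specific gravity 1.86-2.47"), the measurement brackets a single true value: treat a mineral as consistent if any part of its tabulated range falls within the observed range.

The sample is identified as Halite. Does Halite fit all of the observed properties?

Yes

Specific gravity 1.86-2.47 — fits Halite (SG 2.16-2.17).
Isometric crystal system — fits Halite (isometric system).
White streak — fits Halite (white streak).
All observations are consistent with the tabulated values for Halite.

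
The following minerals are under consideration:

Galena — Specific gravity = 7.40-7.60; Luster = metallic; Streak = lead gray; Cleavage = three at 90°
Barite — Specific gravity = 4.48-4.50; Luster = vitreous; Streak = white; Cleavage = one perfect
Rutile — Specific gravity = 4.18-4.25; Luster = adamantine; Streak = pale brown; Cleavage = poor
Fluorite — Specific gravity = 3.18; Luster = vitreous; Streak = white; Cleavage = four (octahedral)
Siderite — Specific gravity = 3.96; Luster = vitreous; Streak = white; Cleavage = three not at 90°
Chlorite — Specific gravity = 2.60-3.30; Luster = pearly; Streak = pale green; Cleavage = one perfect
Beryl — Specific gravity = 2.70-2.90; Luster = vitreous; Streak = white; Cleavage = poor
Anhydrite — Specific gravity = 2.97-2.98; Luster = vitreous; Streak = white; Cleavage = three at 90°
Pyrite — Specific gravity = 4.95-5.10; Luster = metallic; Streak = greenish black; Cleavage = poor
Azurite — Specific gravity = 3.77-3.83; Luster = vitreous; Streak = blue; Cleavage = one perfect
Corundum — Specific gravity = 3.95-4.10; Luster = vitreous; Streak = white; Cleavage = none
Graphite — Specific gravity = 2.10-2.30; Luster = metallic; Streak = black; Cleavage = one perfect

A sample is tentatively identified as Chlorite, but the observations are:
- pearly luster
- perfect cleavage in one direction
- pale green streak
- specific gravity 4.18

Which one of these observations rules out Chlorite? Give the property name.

specific gravity

Pearly luster: Chlorite has pearly luster — agrees.
Perfect cleavage in one direction: Chlorite has cleavage one perfect — agrees.
Pale green streak: Chlorite has pale green streak — agrees.
Specific gravity 4.18: Chlorite has SG 2.60-3.30 — inconsistent.
Everything matches except the specific gravity.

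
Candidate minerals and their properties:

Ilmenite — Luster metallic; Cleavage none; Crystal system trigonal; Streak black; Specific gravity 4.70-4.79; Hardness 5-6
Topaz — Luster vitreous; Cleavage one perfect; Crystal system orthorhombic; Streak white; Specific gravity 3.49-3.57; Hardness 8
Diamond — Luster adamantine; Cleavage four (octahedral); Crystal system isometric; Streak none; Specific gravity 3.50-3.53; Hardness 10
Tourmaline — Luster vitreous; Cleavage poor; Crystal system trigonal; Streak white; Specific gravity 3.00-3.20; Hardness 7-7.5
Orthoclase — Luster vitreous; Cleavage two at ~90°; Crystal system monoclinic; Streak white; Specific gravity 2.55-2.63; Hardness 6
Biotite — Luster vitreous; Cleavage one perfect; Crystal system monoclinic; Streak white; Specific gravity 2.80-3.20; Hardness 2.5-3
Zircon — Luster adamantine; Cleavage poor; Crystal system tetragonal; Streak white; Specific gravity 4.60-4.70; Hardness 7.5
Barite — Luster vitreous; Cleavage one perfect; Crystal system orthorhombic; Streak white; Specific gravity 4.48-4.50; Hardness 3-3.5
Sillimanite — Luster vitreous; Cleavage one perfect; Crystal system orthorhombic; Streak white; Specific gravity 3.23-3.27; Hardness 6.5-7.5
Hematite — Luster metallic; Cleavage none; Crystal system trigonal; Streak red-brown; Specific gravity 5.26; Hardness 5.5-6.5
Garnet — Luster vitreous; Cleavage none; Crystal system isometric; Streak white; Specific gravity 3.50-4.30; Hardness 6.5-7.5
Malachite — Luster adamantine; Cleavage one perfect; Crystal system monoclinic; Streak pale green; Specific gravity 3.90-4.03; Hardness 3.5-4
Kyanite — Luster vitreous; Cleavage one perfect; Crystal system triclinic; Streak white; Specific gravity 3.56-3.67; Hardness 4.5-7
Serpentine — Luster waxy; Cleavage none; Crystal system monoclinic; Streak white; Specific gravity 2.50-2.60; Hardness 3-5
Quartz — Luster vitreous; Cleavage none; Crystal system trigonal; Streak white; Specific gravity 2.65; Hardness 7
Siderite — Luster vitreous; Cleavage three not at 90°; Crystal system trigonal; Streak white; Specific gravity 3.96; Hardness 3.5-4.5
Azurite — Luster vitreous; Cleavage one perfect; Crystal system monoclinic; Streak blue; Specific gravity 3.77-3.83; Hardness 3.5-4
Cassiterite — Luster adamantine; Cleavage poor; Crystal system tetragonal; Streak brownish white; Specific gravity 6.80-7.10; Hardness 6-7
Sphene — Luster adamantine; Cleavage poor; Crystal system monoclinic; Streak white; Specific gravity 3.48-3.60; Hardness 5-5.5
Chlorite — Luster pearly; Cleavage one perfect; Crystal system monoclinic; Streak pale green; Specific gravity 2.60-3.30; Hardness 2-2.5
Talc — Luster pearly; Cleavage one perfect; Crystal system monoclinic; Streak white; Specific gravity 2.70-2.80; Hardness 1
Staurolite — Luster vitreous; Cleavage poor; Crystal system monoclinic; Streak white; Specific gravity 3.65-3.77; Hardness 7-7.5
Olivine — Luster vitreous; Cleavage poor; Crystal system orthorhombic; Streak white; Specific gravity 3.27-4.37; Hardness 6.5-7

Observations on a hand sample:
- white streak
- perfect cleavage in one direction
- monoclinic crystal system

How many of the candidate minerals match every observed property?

White streak — narrows the field to Topaz, Tourmaline, Orthoclase, Biotite, Zircon, Barite, Sillimanite, Garnet, Kyanite, Serpentine, Quartz, Siderite, Sphene, Talc, Staurolite, Olivine.
Perfect cleavage in one direction — only Topaz, Biotite, Barite, Sillimanite, Kyanite, Talc remain.
Monoclinic crystal system — narrows the field to Biotite, Talc.
Remaining candidates: Biotite, Talc.
That is 2 minerals.

2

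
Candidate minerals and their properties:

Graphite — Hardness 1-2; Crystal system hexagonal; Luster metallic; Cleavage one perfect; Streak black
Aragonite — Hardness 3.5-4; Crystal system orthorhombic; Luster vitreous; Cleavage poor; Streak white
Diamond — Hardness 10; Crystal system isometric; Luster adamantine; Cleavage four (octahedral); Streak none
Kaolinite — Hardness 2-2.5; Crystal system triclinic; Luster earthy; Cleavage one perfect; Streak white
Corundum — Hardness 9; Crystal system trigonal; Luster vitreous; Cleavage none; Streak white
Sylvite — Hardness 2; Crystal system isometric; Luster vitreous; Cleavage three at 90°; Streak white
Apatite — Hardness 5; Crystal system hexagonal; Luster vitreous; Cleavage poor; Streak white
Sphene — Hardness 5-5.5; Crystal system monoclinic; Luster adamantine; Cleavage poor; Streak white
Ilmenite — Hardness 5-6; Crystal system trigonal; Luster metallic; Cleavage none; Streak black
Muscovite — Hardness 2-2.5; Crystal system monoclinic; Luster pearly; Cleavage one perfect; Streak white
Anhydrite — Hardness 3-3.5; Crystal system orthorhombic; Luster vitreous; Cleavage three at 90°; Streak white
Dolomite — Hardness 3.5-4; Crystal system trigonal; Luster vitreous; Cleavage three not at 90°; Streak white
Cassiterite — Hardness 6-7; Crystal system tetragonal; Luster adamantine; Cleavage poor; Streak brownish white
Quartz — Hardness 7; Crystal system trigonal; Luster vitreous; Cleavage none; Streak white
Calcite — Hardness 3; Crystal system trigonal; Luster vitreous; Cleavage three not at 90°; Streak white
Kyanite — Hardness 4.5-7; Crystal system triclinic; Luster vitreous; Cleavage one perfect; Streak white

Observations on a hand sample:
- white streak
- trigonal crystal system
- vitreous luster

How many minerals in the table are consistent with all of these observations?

White streak excludes Graphite, Diamond, Ilmenite, Cassiterite.
Trigonal crystal system — narrows the field to Corundum, Dolomite, Quartz, Calcite.
Vitreous luster — every remaining candidate is consistent.
Remaining candidates: Calcite, Corundum, Dolomite, Quartz.
That is 4 minerals.

4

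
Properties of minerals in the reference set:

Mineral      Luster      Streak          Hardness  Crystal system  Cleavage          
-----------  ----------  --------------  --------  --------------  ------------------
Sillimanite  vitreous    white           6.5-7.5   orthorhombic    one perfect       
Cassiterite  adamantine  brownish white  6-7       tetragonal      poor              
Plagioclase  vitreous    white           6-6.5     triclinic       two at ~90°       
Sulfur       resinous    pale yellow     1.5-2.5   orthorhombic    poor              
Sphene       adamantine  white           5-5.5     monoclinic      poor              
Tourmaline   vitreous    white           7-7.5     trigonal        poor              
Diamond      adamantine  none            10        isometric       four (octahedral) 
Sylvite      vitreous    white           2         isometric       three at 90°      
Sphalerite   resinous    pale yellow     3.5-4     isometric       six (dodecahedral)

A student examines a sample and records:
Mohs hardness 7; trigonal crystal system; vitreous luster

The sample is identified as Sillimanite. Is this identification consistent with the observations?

No

Mohs hardness 7 — consistent with Sillimanite (hardness 6.5-7.5).
Trigonal crystal system — Sillimanite has orthorhombic system; which does not match.
Vitreous luster — consistent with Sillimanite (vitreous luster).
Crystal system alone is enough to reject Sillimanite.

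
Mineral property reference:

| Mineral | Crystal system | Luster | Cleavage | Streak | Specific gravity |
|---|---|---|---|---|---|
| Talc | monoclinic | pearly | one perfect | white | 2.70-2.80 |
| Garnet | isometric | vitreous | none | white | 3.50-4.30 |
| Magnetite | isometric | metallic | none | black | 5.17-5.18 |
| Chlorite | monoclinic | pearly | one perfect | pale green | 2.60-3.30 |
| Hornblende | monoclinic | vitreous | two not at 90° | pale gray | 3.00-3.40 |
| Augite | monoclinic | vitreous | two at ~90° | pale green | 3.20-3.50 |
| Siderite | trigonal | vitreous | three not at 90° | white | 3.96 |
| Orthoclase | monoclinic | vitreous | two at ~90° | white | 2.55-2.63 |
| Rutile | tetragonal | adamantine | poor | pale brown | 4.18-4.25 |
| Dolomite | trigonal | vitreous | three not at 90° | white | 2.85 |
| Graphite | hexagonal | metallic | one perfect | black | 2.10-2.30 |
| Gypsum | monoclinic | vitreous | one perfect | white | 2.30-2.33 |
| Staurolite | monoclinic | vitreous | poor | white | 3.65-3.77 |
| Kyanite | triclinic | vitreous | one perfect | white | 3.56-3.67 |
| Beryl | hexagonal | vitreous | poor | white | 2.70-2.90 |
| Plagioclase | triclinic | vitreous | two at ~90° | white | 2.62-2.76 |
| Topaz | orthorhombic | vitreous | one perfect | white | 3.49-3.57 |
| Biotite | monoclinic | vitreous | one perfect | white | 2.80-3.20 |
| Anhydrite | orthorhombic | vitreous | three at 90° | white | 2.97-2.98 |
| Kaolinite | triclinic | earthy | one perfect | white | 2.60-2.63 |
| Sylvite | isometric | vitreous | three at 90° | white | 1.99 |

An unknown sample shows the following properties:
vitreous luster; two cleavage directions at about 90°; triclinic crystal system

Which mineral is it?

Plagioclase

Vitreous luster is inconsistent with Talc, Magnetite, Chlorite, Rutile, Graphite, Kaolinite.
Two cleavage directions at about 90°: narrows the field to Augite, Orthoclase, Plagioclase.
Triclinic crystal system: leaves Plagioclase.
The only mineral consistent with every observation is Plagioclase.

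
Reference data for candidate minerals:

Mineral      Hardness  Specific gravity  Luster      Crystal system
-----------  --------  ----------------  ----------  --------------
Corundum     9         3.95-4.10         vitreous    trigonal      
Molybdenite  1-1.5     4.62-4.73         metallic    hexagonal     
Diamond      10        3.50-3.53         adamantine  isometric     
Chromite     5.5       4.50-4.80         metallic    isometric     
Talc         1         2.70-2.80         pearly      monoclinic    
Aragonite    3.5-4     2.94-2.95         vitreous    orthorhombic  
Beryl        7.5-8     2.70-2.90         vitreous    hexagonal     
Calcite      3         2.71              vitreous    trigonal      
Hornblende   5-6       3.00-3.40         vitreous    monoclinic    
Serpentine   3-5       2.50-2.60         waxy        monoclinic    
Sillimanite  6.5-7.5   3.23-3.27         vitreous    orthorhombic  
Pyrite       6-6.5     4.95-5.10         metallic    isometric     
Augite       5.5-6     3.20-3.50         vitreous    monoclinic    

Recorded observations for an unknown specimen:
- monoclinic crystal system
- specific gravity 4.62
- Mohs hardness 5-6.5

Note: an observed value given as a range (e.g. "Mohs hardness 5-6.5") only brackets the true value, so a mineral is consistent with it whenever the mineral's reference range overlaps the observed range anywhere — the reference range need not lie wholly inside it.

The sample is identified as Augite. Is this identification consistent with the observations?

Inconsistent

Monoclinic crystal system — fits Augite (monoclinic system).
Specific gravity 4.62 — Augite has SG 3.20-3.50; which does not match.
Mohs hardness 5-6.5 — fits Augite (hardness 5.5-6).
Specific gravity alone is enough to reject Augite.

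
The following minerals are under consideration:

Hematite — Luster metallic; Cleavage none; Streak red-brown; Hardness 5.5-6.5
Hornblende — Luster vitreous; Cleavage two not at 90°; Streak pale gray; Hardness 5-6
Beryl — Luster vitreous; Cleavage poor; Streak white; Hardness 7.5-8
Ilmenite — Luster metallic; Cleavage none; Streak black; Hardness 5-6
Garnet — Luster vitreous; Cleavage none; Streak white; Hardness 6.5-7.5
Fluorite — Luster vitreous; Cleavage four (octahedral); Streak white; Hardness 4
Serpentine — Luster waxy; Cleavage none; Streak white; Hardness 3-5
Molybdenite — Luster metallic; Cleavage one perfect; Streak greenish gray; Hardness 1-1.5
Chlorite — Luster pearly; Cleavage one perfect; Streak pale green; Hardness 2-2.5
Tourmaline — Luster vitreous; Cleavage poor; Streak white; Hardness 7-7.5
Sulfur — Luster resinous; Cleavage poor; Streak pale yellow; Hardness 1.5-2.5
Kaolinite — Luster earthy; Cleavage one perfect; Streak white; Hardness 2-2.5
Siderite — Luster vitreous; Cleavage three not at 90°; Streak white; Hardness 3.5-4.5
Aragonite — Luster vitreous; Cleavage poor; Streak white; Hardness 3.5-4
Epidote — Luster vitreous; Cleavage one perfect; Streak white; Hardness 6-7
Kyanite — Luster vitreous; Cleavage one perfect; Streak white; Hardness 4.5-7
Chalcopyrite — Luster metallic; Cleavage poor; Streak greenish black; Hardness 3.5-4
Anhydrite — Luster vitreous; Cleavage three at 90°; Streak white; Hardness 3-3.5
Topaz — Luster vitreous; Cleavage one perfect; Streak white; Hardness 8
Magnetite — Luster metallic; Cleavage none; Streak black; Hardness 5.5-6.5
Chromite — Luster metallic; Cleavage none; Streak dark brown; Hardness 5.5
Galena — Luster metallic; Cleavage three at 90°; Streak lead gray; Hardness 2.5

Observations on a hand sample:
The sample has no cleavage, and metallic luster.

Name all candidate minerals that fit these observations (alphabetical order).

No cleavage: only Hematite, Ilmenite, Garnet, Serpentine, Magnetite, Chromite remain.
Metallic luster is inconsistent with Garnet, Serpentine.
Remaining candidates: Chromite, Hematite, Ilmenite, Magnetite.

Chromite, Hematite, Ilmenite, Magnetite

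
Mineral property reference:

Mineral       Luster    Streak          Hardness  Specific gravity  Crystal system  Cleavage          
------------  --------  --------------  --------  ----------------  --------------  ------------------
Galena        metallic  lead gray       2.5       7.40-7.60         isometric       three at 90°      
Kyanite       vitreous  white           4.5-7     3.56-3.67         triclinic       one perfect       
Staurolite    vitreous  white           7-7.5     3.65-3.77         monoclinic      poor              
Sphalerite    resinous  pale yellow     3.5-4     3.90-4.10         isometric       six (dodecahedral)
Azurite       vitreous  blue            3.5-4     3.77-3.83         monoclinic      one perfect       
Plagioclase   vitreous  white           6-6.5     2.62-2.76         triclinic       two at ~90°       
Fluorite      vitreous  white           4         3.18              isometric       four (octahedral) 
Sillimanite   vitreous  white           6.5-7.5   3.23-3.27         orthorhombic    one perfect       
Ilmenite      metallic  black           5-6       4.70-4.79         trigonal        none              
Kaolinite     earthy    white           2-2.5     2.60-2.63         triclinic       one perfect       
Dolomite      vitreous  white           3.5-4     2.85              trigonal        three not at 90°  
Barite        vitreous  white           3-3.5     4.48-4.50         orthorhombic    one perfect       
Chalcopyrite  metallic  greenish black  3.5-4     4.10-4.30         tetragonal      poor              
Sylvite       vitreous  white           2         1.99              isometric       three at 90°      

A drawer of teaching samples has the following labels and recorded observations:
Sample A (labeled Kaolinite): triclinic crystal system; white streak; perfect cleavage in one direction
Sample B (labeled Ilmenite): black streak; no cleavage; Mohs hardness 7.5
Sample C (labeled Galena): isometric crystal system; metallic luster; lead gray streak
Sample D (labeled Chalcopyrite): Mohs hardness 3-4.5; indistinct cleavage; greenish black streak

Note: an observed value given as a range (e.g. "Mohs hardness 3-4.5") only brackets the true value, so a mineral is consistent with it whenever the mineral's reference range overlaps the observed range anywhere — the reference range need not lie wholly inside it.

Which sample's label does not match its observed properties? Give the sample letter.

Sample A: every observation is compatible with the reference values for Kaolinite.
Sample B: Mohs hardness 7.5 is outside the reference for Ilmenite (hardness 5-6) — mislabeled.
Sample C: every observation is compatible with the reference values for Galena.
Sample D: every observation is compatible with the reference values for Chalcopyrite.
The mislabeled specimen is B.

B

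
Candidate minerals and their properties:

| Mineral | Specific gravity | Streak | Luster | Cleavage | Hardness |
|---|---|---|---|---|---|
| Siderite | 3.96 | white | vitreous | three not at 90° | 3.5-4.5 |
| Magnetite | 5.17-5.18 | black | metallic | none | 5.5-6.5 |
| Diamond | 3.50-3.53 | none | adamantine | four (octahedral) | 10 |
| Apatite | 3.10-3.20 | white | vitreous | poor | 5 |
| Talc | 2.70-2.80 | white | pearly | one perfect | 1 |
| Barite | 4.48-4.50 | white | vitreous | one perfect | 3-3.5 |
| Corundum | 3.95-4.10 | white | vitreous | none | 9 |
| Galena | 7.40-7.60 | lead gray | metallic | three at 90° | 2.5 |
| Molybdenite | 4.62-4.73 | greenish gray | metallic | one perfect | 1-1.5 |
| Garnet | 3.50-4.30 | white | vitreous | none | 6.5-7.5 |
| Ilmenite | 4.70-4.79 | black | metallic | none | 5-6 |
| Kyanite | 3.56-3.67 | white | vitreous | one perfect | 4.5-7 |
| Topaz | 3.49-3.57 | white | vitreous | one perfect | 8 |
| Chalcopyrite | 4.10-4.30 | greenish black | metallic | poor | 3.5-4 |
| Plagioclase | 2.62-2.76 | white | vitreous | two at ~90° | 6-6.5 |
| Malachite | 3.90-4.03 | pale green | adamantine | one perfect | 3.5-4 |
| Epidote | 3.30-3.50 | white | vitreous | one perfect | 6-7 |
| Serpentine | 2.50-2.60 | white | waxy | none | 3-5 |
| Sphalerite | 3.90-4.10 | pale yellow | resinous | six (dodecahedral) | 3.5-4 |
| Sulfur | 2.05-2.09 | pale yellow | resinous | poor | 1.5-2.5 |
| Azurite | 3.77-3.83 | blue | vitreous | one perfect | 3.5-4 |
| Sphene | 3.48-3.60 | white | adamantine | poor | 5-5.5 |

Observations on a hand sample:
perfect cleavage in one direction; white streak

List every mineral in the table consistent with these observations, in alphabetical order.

Barite, Epidote, Kyanite, Talc, Topaz

Perfect cleavage in one direction: narrows the field to Talc, Barite, Molybdenite, Kyanite, Topaz, Malachite, Epidote, Azurite.
White streak eliminates Molybdenite, Malachite, Azurite.
Consistent with every observation: Barite, Epidote, Kyanite, Talc, Topaz.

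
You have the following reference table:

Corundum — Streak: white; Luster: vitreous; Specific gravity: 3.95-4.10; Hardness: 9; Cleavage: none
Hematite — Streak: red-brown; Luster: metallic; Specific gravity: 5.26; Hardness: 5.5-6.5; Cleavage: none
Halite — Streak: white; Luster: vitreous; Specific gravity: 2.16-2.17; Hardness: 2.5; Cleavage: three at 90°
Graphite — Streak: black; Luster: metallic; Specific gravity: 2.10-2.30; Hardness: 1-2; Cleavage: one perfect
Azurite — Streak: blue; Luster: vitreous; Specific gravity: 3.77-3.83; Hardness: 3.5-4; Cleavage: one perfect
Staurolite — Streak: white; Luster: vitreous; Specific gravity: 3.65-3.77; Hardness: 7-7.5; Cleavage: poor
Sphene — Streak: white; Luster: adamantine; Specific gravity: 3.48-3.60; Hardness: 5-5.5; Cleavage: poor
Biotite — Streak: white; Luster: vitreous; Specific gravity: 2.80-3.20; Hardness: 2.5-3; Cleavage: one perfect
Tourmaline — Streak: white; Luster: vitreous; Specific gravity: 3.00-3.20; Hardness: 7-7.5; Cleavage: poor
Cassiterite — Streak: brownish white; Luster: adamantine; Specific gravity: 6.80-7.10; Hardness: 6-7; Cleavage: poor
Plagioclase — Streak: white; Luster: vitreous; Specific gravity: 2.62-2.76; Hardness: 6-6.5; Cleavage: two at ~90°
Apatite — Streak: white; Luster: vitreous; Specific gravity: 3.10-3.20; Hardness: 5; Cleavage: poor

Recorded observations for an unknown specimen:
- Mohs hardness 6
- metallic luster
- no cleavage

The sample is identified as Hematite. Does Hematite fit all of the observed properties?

Mohs hardness 6 — matches Hematite (hardness 5.5-6.5).
Metallic luster — matches Hematite (metallic luster).
No cleavage — matches Hematite (cleavage none).
All observations are consistent with the tabulated values for Hematite.

Consistent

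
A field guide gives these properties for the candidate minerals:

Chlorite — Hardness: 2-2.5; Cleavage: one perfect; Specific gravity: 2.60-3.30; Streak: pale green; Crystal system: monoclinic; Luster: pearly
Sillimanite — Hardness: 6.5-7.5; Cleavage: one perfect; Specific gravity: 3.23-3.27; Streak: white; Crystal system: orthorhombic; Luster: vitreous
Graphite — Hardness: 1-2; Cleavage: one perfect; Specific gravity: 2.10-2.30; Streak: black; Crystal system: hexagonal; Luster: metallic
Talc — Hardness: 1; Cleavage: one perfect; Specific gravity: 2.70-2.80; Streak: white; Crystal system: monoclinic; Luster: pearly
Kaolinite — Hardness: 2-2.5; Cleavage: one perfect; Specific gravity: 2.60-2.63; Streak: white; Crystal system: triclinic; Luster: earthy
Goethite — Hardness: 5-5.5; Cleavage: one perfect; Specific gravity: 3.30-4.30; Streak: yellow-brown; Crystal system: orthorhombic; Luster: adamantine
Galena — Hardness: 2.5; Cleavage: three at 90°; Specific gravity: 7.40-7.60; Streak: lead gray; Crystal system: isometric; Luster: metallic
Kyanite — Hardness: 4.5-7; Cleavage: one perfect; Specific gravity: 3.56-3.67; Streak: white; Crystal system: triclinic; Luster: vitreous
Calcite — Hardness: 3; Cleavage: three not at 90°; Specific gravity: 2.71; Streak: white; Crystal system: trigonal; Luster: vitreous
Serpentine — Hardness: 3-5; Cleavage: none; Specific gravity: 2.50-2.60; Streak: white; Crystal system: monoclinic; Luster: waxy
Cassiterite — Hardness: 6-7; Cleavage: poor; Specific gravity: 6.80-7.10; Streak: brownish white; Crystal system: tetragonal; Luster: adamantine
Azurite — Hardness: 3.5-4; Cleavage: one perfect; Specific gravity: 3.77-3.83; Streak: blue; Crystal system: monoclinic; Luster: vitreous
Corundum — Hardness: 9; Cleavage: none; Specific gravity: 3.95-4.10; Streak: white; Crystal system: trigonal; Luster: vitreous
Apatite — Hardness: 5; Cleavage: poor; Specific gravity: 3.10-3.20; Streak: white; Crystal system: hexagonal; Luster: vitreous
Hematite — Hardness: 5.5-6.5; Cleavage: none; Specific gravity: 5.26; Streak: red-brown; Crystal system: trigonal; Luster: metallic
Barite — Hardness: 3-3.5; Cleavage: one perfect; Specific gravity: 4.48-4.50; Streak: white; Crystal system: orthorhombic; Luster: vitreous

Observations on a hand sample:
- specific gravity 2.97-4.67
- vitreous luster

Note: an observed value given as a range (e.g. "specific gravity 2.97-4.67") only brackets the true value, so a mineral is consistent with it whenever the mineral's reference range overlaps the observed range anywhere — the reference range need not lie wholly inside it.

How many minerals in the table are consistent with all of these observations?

Specific gravity 2.97-4.67 — Chlorite, Sillimanite, Goethite, Kyanite, Azurite, Corundum, Apatite, Barite remain.
Vitreous luster excludes Chlorite, Goethite.
Remaining candidates: Apatite, Azurite, Barite, Corundum, Kyanite, Sillimanite.
That is 6 minerals.

6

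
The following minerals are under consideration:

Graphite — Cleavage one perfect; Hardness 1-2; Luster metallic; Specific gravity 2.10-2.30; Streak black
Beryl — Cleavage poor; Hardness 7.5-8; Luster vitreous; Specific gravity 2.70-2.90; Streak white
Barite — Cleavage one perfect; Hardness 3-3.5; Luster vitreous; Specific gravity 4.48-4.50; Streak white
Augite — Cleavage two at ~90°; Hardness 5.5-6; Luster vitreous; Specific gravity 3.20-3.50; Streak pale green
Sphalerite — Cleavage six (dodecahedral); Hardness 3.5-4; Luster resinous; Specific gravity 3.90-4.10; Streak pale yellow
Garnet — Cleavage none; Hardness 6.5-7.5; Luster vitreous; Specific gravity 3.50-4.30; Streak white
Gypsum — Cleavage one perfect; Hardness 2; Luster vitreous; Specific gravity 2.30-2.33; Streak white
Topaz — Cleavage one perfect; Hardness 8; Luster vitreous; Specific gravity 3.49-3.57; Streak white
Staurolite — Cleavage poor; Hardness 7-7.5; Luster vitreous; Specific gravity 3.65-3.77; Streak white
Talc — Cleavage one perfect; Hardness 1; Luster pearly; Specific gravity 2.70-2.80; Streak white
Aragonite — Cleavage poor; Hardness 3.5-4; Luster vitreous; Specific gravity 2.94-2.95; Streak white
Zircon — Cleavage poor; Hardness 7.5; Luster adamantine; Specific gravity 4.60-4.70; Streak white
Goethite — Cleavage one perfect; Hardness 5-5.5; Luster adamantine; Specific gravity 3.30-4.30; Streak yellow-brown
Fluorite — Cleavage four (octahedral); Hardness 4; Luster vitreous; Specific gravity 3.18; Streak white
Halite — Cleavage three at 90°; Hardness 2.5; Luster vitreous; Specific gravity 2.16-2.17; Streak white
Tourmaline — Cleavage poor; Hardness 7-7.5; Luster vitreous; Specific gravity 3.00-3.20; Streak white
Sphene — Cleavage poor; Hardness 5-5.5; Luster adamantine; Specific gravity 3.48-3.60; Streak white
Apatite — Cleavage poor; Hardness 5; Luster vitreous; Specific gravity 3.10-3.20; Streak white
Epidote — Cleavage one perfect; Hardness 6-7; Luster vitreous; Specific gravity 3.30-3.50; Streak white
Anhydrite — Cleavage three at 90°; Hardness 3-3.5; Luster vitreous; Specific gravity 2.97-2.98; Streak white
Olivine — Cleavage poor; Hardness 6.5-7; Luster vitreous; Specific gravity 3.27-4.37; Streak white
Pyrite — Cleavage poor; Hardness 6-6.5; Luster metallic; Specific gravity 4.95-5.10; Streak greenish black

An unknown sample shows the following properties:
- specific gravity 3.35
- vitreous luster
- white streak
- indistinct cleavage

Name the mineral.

Specific gravity 3.35: Augite, Goethite, Epidote, Olivine remain.
Vitreous luster is inconsistent with Goethite.
White streak is inconsistent with Augite.
Indistinct cleavage excludes Epidote.
Only Olivine satisfies all observations.

Olivine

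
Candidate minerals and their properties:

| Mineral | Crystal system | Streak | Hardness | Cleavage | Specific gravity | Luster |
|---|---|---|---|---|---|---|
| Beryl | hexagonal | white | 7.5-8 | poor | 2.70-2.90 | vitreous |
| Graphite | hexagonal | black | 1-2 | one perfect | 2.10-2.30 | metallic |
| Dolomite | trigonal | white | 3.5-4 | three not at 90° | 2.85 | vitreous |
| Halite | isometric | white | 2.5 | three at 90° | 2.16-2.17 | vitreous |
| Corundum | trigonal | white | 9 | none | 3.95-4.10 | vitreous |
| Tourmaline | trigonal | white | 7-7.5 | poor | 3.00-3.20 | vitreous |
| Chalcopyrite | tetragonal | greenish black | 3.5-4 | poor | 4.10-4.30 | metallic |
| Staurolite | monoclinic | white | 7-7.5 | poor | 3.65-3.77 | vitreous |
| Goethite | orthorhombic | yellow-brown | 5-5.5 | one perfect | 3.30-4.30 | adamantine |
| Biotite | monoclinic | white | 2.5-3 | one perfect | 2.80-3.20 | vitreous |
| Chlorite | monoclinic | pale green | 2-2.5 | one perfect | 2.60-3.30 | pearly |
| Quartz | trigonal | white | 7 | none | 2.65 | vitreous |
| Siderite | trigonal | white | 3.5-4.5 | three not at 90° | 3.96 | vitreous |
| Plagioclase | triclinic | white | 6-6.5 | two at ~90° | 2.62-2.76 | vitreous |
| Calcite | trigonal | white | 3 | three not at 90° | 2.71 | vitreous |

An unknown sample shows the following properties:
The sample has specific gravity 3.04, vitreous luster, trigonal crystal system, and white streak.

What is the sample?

Tourmaline

Specific gravity 3.04: Tourmaline, Biotite, Chlorite remain.
Vitreous luster eliminates Chlorite.
Trigonal crystal system is inconsistent with Biotite.
White streak: no further eliminations.
Tourmaline is the sole remaining match.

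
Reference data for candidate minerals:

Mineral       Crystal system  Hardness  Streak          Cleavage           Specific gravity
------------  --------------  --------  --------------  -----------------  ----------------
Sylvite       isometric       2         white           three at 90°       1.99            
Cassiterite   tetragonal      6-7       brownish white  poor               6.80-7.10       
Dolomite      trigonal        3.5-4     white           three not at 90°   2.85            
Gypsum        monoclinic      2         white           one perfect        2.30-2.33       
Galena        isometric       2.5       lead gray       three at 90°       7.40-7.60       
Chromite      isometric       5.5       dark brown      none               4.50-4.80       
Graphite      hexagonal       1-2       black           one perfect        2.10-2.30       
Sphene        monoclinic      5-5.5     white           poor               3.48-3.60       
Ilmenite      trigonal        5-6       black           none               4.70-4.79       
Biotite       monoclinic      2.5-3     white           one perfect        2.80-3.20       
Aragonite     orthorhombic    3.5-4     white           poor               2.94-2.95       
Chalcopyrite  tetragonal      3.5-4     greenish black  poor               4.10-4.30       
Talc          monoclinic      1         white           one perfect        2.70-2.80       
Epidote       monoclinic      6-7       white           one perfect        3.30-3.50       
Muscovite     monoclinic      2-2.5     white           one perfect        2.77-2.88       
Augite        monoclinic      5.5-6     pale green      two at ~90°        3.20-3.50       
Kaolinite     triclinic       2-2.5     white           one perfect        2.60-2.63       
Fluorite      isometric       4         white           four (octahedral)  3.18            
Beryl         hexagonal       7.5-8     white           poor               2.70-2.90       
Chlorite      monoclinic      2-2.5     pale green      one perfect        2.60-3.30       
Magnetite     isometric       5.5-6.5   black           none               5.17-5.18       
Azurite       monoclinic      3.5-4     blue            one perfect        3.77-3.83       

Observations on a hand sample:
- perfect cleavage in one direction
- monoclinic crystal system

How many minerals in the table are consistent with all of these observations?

7

Perfect cleavage in one direction — narrows the field to Gypsum, Graphite, Biotite, Talc, Epidote, Muscovite, Kaolinite, Chlorite, Azurite.
Monoclinic crystal system excludes Graphite, Kaolinite.
Remaining candidates: Azurite, Biotite, Chlorite, Epidote, Gypsum, Muscovite, Talc.
That is 7 minerals.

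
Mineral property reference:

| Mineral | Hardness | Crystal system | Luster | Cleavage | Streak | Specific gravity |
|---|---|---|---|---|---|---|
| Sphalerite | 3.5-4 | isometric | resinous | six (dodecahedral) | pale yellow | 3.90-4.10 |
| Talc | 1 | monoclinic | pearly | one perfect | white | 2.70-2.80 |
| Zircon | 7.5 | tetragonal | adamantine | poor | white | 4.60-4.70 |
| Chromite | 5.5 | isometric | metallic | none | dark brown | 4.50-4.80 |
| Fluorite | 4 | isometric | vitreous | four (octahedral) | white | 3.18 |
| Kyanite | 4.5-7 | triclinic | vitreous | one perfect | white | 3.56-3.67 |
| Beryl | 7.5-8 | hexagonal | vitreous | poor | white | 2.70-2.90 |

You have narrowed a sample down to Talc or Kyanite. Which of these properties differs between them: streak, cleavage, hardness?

hardness

Streak: both white — identical.
Cleavage: both one perfect — identical.
Hardness: Talc 1, Kyanite 4.5-7 — different.
Hardness is the diagnostic property here.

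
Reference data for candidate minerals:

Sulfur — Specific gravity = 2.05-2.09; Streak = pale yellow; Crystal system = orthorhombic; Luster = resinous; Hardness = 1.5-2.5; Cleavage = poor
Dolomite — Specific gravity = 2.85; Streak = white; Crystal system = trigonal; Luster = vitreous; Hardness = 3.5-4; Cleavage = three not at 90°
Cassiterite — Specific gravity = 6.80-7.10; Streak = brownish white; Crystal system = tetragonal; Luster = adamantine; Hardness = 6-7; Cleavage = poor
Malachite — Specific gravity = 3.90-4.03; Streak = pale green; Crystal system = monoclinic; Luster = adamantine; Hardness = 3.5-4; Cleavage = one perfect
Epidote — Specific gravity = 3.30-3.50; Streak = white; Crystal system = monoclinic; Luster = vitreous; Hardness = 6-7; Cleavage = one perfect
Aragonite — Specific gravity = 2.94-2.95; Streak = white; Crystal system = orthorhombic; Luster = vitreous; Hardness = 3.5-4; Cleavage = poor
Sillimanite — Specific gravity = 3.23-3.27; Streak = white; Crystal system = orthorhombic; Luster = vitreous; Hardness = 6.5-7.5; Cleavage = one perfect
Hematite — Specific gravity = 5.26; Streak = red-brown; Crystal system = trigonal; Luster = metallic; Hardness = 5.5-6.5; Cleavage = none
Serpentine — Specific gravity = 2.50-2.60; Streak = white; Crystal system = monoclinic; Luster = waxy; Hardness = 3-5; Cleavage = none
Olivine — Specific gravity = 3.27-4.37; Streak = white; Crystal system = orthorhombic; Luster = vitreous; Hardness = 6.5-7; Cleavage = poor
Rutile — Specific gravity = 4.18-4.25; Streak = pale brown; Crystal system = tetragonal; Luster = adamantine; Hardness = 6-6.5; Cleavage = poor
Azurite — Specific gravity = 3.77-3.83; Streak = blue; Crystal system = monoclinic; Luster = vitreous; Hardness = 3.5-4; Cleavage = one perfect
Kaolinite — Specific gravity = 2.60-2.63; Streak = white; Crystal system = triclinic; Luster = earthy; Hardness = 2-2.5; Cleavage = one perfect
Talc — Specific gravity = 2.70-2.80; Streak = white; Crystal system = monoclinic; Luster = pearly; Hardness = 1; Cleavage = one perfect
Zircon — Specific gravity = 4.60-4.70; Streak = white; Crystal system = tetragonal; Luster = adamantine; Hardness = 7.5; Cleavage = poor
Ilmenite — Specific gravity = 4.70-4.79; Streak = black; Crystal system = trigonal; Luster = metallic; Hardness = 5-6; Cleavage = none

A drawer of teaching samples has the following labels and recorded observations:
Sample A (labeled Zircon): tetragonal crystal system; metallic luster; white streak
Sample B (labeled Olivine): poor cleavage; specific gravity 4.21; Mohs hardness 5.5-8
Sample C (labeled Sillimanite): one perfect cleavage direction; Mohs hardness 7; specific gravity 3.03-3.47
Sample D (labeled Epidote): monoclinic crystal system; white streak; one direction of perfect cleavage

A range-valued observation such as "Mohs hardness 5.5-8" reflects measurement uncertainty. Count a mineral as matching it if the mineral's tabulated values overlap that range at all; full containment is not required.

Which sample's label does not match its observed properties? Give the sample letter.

Sample A: Zircon has adamantine luster, but the record shows metallic luster — this label is wrong.
Sample B: all recorded properties match Olivine.
Sample C: all recorded properties match Sillimanite.
Sample D: all recorded properties match Epidote.
Sample A is the mislabeled one.

A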